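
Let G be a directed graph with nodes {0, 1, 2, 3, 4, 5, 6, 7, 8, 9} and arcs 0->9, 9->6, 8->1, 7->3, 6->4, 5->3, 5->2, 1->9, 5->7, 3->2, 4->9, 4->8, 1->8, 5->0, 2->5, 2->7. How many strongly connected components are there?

3

{1, 4, 6, 8, 9} are all mutually reachable — one SCC of size 5.
{2, 3, 5, 7} are all mutually reachable — one SCC of size 4.
{0} is an SCC by itself.
That gives 3 strongly connected components.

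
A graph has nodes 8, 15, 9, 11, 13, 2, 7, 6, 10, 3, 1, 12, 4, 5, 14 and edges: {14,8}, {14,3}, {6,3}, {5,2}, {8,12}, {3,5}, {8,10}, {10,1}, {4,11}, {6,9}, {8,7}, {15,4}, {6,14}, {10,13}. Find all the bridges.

The edges on the cycle 6-14-3-6 are not bridges since each lies on that cycle.
But removing 15 - 4 disconnects 15 from 4; removing 6 - 9 disconnects 6 from 9; removing 12 - 8 disconnects 12 from 8; removing 8 - 10 disconnects 8 from 10 — these are bridges.
In total 11 edges are bridges.

1-10, 10-13, 10-8, 11-4, 12-8, 14-8, 15-4, 2-5, 3-5, 6-9, 7-8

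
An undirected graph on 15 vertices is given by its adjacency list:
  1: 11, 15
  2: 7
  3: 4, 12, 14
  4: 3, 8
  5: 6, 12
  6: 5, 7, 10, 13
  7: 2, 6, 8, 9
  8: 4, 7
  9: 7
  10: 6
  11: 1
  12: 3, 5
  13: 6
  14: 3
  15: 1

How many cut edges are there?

7

The edges on the cycle 3-4-8-7-6-5-12-3 are not bridges since each lies on that cycle.
But removing 3-14 disconnects 3 from 14; removing 1-11 disconnects 1 from 11; removing 2-7 disconnects 2 from 7; removing 10-6 disconnects 10 from 6 — these are bridges.
In total 7 edges are bridges.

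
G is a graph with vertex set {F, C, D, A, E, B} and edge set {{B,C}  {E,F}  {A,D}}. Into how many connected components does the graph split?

3

Starting from B we can reach B, C. That is one component of size 2.
Starting from A we can reach A, D. That is one component of size 2.
Starting from E we can reach E, F. That is one component of size 2.
Total: 3 components.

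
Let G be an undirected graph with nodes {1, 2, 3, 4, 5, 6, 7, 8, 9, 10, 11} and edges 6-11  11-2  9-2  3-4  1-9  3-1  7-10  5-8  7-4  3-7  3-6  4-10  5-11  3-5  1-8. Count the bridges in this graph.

The edges on the cycle 3-5-8-1-3 are not bridges since each lies on that cycle.
Every edge lies on some cycle, so there are no bridges.

0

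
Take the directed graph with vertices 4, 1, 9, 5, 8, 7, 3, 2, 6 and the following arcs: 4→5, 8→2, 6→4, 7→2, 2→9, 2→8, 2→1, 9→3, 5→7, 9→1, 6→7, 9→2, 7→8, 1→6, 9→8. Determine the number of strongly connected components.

2

{1, 2, 4, 5, 6, 7, 8, 9} are all mutually reachable — one SCC of size 8.
{3} is an SCC by itself.
That gives 2 strongly connected components.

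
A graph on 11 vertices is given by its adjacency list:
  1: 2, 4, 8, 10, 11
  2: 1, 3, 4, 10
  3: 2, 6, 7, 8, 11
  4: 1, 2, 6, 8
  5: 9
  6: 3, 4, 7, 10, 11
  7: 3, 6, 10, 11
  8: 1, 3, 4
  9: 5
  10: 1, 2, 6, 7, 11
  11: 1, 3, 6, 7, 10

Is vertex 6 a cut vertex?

No

Deleting 6 leaves 2 components (was 2), so 6 is not a cut vertex.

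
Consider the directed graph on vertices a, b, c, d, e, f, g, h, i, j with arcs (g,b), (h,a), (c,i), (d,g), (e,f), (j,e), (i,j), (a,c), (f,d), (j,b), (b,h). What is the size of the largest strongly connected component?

10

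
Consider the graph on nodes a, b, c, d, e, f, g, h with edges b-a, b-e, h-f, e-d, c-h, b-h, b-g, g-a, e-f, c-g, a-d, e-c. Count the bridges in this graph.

0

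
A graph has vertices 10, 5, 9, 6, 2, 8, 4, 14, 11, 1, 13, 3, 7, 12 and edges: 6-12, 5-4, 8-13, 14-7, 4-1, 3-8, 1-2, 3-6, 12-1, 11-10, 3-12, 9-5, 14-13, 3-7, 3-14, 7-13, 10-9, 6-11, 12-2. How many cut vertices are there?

Removing 3 increases the component count from 1 to 2, so 3 is a cut vertex.
By contrast removing 5 leaves 1 component; it is not a cut vertex. No other vertex is a cut vertex either.

1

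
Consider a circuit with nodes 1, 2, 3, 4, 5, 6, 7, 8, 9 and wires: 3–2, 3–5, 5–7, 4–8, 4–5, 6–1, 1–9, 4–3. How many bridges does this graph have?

The edges on the cycle 4-3-5-4 are not bridges since each lies on that cycle.
But removing 4–8 disconnects 4 from 8; removing 6–1 disconnects 6 from 1; removing 9–1 disconnects 9 from 1; removing 5–7 disconnects 5 from 7 — these are bridges.
In total 5 edges are bridges.

5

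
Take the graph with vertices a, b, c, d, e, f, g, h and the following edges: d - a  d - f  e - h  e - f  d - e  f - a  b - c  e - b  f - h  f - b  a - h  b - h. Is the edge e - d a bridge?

No

After removing e - d, the path e-f-d still connects them, so the edge is not a bridge.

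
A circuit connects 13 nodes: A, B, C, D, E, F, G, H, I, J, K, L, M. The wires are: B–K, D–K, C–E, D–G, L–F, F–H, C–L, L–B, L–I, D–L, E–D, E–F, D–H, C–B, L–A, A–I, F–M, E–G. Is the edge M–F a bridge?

Removing M–F leaves no path between M and F: the component count goes from 2 to 3. So it is a bridge.

Yes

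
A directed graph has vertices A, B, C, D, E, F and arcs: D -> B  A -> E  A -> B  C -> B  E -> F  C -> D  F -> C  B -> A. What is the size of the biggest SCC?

6

{A, B, C, D, E, F} are all mutually reachable — one SCC of size 6.
The largest has 6 vertices.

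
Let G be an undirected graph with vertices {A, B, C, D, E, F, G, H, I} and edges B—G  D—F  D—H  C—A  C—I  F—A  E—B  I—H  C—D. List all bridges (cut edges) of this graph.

B-E, B-G

The edges on the cycle C-D-H-I-C are not bridges since each lies on that cycle.
But removing E—B disconnects E from B; removing G—B disconnects G from B — these are bridges.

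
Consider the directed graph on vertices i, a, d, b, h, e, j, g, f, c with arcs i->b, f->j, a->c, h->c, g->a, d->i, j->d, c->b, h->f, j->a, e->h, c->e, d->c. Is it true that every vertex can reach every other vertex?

No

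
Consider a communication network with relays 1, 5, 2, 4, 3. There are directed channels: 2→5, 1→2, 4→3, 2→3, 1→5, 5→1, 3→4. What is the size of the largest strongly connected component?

3

{1, 2, 5} are all mutually reachable — one SCC of size 3.
{3, 4} are all mutually reachable — one SCC of size 2.
The largest has 3 vertices.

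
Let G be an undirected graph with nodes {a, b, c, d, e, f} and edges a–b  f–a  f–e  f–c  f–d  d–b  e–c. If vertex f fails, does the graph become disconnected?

Yes

Deleting f raises the number of components from 1 to 2, so f is a cut vertex.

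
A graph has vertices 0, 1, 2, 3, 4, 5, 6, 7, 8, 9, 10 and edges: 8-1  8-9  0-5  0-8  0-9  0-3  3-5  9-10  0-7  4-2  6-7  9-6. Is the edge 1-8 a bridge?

Yes

Removing 1-8 leaves no path between 1 and 8: the component count goes from 2 to 3. So it is a bridge.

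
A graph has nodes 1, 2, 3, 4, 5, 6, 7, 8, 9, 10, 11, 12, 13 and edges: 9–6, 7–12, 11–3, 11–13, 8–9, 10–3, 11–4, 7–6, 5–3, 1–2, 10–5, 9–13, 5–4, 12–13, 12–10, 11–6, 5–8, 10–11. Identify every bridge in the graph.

1-2

The edges on the cycle 7-12-10-11-6-7 are not bridges since each lies on that cycle.
But removing 1–2 disconnects 1 from 2 — this is a bridge.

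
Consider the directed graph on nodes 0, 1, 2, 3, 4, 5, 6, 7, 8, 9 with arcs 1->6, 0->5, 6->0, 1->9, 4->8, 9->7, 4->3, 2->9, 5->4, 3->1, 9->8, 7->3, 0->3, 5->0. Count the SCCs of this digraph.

3

{0, 1, 3, 4, 5, 6, 7, 9} are all mutually reachable — one SCC of size 8.
{2} is an SCC by itself.
{8} is an SCC by itself.
That gives 3 strongly connected components.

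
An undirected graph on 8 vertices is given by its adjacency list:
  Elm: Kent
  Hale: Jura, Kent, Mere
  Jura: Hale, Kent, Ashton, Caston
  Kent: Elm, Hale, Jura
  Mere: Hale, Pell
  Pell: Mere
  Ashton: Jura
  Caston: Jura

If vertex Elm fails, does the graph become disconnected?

Deleting Elm leaves 1 component (was 1), so Elm is not a cut vertex.

No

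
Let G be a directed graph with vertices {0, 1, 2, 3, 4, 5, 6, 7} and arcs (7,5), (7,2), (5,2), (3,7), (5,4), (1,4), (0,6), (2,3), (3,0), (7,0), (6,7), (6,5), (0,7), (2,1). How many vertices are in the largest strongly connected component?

6

{0, 2, 3, 5, 6, 7} are all mutually reachable — one SCC of size 6.
{4} is an SCC by itself.
{1} is an SCC by itself.
The largest has 6 vertices.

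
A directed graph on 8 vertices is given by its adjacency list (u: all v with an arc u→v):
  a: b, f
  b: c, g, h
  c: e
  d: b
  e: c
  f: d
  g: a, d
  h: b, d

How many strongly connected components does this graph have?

2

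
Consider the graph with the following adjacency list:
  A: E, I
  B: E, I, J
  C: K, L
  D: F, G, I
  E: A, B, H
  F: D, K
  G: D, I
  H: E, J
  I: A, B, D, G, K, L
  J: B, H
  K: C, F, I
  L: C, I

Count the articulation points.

1

Removing I increases the component count from 1 to 2, so I is a cut vertex.
By contrast removing E leaves 1 component; it is not a cut vertex. No other vertex is a cut vertex either.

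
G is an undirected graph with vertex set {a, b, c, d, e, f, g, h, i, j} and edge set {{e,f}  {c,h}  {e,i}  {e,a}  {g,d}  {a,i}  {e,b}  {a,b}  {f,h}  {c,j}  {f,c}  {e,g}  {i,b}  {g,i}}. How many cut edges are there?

The edges on the cycle e-g-i-a-e are not bridges since each lies on that cycle.
But removing c–j disconnects c from j; removing f–e disconnects f from e; removing d–g disconnects d from g — these are bridges.
That makes 3 bridges.

3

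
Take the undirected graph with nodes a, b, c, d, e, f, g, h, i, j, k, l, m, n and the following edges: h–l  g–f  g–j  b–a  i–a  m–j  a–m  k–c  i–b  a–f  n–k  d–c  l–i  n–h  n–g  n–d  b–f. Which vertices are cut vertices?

n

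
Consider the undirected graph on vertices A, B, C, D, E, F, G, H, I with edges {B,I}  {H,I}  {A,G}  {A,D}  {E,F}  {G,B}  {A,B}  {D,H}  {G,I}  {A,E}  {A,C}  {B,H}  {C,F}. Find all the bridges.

none

The edges on the cycle A-E-F-C-A are not bridges since each lies on that cycle.
Every edge lies on some cycle, so there are no bridges.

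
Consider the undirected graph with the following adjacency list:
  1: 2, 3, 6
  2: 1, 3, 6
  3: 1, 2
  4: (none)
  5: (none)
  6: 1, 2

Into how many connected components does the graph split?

3

5 is isolated — a component by itself.
4 is isolated — a component by itself.
Starting from 1 we can reach 1, 2, 3, 6. That is one component of size 4.
Total: 3 components.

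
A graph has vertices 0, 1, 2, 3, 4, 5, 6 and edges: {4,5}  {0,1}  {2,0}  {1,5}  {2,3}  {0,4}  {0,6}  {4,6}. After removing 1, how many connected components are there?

1

With 1 gone, the remaining components are: {0, 2, 3, 4, 5, 6}.
That is 1 component.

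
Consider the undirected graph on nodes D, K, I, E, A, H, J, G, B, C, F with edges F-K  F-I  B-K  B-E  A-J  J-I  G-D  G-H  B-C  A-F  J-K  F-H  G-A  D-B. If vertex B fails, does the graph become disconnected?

Deleting B raises the number of components from 1 to 3, so B is a cut vertex.

Yes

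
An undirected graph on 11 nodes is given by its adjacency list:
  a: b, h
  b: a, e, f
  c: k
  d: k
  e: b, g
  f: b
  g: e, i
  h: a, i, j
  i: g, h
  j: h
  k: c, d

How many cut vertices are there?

Removing b increases the component count from 2 to 3, so b is a cut vertex.
Removing h increases the component count from 2 to 3, so h is a cut vertex.
Removing k increases the component count from 2 to 3, so k is a cut vertex.
By contrast removing j leaves 2 components; it is not a cut vertex. No other vertex is a cut vertex either.

3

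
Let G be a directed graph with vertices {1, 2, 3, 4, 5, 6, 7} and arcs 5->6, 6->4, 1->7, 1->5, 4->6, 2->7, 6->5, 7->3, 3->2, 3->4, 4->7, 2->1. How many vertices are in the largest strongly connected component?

7

{1, 2, 3, 4, 5, 6, 7} are all mutually reachable — one SCC of size 7.
The largest has 7 vertices.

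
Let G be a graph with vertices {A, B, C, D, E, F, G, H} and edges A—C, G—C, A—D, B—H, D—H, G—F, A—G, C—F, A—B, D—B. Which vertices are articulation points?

Removing A increases the component count from 2 to 3, so A is a cut vertex.
By contrast removing C leaves 2 components; it is not a cut vertex. No other vertex is a cut vertex either.

A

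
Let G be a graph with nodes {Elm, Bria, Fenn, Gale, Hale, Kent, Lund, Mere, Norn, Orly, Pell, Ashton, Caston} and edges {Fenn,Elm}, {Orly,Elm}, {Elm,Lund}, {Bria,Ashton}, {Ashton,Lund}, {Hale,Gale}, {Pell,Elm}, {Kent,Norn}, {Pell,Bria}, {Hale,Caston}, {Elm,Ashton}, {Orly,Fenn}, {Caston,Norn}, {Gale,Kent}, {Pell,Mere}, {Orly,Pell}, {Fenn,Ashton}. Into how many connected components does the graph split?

2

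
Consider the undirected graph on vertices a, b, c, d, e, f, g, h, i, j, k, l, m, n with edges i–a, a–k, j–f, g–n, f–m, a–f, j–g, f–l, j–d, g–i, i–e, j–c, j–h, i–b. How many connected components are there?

1

Starting from a we can reach a, b, c, d, e, f, g, h, i, j, k, l, m, n. That is one component of size 14.
Total: 1 component.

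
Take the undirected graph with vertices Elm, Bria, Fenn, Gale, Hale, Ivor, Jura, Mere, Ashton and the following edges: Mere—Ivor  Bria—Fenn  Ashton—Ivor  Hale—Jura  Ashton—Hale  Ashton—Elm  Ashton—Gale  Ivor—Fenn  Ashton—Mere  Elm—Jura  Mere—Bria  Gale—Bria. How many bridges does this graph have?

0

The edges on the cycle Ashton-Mere-Ivor-Ashton are not bridges since each lies on that cycle.
Every edge lies on some cycle, so there are no bridges.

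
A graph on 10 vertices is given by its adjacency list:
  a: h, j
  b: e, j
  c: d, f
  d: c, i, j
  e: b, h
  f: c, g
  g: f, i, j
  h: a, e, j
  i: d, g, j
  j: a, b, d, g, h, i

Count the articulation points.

1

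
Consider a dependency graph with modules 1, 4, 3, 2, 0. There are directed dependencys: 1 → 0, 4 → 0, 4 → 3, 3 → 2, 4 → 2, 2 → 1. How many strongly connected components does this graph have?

{1} is an SCC by itself.
{2} is an SCC by itself.
{3} is an SCC by itself.
{0} is an SCC by itself.
{4} is an SCC by itself.
That gives 5 strongly connected components.

5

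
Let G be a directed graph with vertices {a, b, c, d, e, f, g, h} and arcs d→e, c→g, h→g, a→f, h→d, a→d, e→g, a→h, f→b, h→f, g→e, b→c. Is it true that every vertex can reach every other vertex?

There is no directed path from b to h, so the graph is not strongly connected.

No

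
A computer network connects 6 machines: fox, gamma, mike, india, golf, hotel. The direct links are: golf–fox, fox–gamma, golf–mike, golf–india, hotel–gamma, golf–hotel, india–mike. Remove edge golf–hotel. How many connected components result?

1

golf and hotel are still connected via golf-fox-gamma-hotel, so the component count stays at 1.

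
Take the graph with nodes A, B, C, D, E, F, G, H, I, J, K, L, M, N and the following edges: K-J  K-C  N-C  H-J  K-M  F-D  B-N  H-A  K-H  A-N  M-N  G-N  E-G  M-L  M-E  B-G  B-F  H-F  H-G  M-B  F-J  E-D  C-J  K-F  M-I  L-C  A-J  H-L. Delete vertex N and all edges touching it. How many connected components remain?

1

With N gone, the remaining components are: {A, B, C, D, E, F, G, H, I, J, K, L, M}.
That is 1 component.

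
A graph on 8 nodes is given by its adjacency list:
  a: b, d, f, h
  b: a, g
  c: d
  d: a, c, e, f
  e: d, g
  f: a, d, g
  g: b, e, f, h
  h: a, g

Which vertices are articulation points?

d

Removing d increases the component count from 1 to 2, so d is a cut vertex.
By contrast removing c leaves 1 component; it is not a cut vertex. No other vertex is a cut vertex either.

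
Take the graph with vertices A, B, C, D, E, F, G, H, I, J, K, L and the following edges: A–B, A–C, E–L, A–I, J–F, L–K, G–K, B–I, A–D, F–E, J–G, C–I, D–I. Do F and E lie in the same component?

Yes

From F we can reach E, F, G, J, K, L, which includes E.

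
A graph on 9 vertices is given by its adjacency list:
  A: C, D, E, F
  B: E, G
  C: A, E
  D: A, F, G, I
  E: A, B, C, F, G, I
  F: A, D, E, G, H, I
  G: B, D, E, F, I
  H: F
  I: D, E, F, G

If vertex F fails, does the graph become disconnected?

Deleting F raises the number of components from 1 to 2, so F is a cut vertex.

Yes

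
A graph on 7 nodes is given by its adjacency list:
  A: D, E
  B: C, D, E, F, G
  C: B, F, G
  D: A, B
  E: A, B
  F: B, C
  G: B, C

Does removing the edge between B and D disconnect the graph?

No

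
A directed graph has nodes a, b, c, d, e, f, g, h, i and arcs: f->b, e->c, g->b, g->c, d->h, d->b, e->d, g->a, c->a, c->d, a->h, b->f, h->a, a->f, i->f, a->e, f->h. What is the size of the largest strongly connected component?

{a, b, c, d, e, f, h} are all mutually reachable — one SCC of size 7.
{g} is an SCC by itself.
{i} is an SCC by itself.
The largest has 7 vertices.

7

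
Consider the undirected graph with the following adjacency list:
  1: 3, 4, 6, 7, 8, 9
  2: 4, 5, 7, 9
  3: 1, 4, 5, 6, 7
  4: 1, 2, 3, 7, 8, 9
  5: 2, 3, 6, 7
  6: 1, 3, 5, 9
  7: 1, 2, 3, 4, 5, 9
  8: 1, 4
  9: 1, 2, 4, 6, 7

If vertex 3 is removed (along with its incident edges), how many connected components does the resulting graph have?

With 3 gone, the remaining components are: {1, 2, 4, 5, 6, 7, 8, 9}.
That is 1 component.

1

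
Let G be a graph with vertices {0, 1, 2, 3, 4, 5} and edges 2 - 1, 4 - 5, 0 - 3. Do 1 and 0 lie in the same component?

No

The component containing 1 is {1, 2}, and 0 is not in it.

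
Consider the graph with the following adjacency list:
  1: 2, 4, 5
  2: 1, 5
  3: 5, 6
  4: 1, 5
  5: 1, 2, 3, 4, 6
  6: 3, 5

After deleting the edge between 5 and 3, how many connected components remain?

5 and 3 are still connected via 5-6-3, so the component count stays at 1.

1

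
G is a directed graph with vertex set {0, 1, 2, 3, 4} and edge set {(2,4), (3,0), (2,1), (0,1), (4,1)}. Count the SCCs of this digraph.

{0} is an SCC by itself.
{2} is an SCC by itself.
{4} is an SCC by itself.
{3} is an SCC by itself.
{1} is an SCC by itself.
That gives 5 strongly connected components.

5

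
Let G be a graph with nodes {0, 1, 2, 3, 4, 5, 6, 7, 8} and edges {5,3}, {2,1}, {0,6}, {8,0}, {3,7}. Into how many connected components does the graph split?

4 is isolated — a component by itself.
Starting from 1 we can reach 1, 2. That is one component of size 2.
Starting from 0 we can reach 0, 6, 8. That is one component of size 3.
Starting from 3 we can reach 3, 5, 7. That is one component of size 3.
Total: 4 components.

4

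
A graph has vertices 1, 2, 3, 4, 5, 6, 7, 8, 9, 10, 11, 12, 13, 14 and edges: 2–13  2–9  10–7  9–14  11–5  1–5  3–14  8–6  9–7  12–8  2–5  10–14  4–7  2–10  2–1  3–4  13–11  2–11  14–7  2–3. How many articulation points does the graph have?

Removing 2 increases the component count from 2 to 3, so 2 is a cut vertex.
Removing 8 increases the component count from 2 to 3, so 8 is a cut vertex.
By contrast removing 11 leaves 2 components; it is not a cut vertex. No other vertex is a cut vertex either.

2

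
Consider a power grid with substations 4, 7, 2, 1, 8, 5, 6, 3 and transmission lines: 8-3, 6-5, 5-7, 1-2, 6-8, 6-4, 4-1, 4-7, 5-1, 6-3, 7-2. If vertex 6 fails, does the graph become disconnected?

Yes

Deleting 6 raises the number of components from 1 to 2, so 6 is a cut vertex.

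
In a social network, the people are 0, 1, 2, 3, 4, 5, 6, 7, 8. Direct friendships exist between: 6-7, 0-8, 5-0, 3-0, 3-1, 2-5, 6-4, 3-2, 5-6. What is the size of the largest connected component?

9

Starting from 0 we can reach 0, 1, 2, 3, 4, 5, 6, 7, 8. That is one component of size 9.
The largest has 9 vertices.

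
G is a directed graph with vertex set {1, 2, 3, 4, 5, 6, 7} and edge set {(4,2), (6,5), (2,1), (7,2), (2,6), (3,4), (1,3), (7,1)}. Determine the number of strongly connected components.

{1, 2, 3, 4} are all mutually reachable — one SCC of size 4.
{7} is an SCC by itself.
{5} is an SCC by itself.
{6} is an SCC by itself.
That gives 4 strongly connected components.

4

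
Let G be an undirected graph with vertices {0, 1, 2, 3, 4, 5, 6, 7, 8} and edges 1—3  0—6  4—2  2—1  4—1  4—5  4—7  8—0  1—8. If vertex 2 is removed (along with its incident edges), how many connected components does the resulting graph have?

With 2 gone, the remaining components are: {0, 1, 3, 4, 5, 6, 7, 8}.
That is 1 component.

1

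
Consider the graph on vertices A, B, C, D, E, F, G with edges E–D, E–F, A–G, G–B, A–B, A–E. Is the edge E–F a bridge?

Removing E–F leaves no path between E and F: the component count goes from 2 to 3. So it is a bridge.

Yes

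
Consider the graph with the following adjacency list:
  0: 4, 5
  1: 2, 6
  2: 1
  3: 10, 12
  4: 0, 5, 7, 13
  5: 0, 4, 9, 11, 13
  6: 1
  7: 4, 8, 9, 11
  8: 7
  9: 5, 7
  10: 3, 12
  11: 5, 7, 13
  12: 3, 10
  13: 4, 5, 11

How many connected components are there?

Starting from 3 we can reach 3, 10, 12. That is one component of size 3.
Starting from 1 we can reach 1, 2, 6. That is one component of size 3.
Starting from 0 we can reach 0, 4, 5, 7, 8, 9, 11, 13. That is one component of size 8.
Total: 3 components.

3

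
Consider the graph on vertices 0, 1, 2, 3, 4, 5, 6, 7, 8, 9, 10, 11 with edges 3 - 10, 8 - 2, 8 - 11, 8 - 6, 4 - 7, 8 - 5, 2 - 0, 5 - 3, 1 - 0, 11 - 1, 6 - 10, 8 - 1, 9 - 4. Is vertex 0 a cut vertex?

Deleting 0 leaves 2 components (was 2), so 0 is not a cut vertex.

No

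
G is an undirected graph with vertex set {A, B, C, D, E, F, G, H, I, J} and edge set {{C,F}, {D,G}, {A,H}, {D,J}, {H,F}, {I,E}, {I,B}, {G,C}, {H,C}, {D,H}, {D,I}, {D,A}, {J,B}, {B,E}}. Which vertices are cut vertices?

D

Removing D increases the component count from 1 to 2, so D is a cut vertex.
By contrast removing A leaves 1 component; it is not a cut vertex. No other vertex is a cut vertex either.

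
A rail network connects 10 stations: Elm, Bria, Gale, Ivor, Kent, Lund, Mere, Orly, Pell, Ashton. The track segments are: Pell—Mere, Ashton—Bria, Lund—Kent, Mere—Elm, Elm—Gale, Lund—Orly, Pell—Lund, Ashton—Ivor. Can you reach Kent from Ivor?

The component containing Ivor is {Bria, Ivor, Ashton}, and Kent is not in it.

No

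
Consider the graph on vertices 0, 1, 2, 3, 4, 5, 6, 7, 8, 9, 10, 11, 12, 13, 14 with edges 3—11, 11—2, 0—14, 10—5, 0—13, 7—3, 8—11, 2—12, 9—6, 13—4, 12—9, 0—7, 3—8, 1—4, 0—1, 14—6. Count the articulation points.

1

Removing 0 increases the component count from 2 to 3, so 0 is a cut vertex.
By contrast removing 7 leaves 2 components; it is not a cut vertex. No other vertex is a cut vertex either.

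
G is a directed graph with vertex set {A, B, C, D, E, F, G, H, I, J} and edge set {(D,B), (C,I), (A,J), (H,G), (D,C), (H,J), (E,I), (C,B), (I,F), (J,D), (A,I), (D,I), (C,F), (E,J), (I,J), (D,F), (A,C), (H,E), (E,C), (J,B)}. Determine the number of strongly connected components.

7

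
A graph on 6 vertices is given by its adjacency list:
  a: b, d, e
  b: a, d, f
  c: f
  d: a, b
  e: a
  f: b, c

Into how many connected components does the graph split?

1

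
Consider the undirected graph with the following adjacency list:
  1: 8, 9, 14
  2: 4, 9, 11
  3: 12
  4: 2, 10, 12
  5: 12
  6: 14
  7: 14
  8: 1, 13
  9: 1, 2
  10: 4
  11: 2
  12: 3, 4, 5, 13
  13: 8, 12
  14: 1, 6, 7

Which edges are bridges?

1-14, 10-4, 11-2, 12-3, 12-5, 14-6, 14-7

The edges on the cycle 2-9-1-8-13-12-4-2 are not bridges since each lies on that cycle.
But removing 14-1 disconnects 14 from 1; removing 4-10 disconnects 4 from 10; removing 14-7 disconnects 14 from 7; removing 2-11 disconnects 2 from 11 — these are bridges.
In total 7 edges are bridges.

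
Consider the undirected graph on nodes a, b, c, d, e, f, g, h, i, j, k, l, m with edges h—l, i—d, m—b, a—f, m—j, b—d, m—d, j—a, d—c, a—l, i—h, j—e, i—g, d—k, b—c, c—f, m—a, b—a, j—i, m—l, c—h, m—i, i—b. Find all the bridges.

d-k, e-j, g-i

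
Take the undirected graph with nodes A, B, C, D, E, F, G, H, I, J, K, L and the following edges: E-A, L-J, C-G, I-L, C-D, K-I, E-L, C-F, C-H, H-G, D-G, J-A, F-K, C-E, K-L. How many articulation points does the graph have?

1

Removing C increases the component count from 2 to 3, so C is a cut vertex.
By contrast removing F leaves 2 components; it is not a cut vertex. No other vertex is a cut vertex either.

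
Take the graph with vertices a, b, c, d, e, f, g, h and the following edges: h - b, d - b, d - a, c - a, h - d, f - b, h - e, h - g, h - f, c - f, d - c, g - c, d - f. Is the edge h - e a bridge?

Yes

Removing h - e leaves no path between h and e: the component count goes from 1 to 2. So it is a bridge.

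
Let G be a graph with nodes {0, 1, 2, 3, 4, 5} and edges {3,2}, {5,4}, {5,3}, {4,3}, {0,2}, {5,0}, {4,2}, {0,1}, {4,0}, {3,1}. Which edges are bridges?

none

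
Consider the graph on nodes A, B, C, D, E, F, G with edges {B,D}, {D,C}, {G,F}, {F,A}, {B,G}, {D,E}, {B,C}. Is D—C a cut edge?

No

After removing D—C, the path D-B-C still connects them, so the edge is not a bridge.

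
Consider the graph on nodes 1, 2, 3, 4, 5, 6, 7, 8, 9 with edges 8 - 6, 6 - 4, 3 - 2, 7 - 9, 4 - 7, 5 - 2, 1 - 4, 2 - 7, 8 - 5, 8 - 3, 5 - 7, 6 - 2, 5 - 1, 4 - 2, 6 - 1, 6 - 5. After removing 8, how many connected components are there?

With 8 gone, the remaining components are: {1, 2, 3, 4, 5, 6, 7, 9}.
That is 1 component.

1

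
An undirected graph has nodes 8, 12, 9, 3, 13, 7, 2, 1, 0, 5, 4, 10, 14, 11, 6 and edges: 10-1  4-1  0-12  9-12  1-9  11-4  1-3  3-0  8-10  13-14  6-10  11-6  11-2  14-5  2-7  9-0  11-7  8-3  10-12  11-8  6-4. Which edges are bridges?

The edges on the cycle 11-2-7-11 are not bridges since each lies on that cycle.
But removing 14-5 disconnects 14 from 5; removing 13-14 disconnects 13 from 14 — these are bridges.

13-14, 14-5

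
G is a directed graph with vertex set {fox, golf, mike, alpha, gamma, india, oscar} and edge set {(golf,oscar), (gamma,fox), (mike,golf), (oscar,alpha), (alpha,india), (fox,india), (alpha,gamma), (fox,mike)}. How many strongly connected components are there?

2

{fox, golf, mike, alpha, gamma, oscar} are all mutually reachable — one SCC of size 6.
{india} is an SCC by itself.
That gives 2 strongly connected components.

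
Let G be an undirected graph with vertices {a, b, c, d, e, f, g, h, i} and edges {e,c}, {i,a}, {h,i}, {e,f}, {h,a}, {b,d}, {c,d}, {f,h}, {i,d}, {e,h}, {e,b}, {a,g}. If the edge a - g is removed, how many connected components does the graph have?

Before removal there is 1 component.
a - g is a bridge — removing it separates a's side from g's side.
After removal: 2 components.

2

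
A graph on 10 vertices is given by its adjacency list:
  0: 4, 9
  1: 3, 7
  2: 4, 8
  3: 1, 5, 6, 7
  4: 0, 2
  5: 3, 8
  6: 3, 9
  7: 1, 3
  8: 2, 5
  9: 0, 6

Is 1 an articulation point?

No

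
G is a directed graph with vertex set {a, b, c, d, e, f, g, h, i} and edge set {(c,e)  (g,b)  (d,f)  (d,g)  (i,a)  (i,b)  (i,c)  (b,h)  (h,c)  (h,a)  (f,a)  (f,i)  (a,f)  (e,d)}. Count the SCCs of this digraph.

{a, b, c, d, e, f, g, h, i} are all mutually reachable — one SCC of size 9.
That gives 1 strongly connected component.

1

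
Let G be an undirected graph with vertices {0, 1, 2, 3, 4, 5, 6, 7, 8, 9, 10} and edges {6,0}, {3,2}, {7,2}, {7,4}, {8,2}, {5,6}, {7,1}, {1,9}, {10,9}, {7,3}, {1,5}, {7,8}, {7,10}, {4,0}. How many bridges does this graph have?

The edges on the cycle 7-3-2-7 are not bridges since each lies on that cycle.
Every edge lies on some cycle, so there are no bridges.

0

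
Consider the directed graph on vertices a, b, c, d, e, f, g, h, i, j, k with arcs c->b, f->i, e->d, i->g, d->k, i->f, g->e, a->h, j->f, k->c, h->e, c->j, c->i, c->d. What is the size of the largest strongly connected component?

{c, d, e, f, g, i, j, k} are all mutually reachable — one SCC of size 8.
{a} is an SCC by itself.
{h} is an SCC by itself.
{b} is an SCC by itself.
The largest has 8 vertices.

8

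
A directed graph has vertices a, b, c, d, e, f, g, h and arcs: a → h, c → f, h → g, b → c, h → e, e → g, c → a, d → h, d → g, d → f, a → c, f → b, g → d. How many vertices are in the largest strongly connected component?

{a, b, c, d, e, f, g, h} are all mutually reachable — one SCC of size 8.
The largest has 8 vertices.

8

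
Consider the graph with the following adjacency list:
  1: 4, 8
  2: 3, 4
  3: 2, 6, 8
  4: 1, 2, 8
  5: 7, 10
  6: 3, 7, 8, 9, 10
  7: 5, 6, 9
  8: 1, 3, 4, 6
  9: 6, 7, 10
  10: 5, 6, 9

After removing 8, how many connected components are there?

1

With 8 gone, the remaining components are: {1, 2, 3, 4, 5, 6, 7, 9, 10}.
That is 1 component.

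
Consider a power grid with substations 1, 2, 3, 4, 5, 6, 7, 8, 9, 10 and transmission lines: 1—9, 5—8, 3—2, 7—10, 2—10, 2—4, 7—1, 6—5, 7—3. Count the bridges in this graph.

The edges on the cycle 7-3-2-10-7 are not bridges since each lies on that cycle.
But removing 2—4 disconnects 2 from 4; removing 1—9 disconnects 1 from 9; removing 5—8 disconnects 5 from 8; removing 7—1 disconnects 7 from 1 — these are bridges.
In total 5 edges are bridges.

5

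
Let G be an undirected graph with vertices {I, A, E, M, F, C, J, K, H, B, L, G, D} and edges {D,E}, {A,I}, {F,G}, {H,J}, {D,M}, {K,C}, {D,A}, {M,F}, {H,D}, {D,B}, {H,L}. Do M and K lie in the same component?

No

The component containing M is {A, B, D, E, F, G, H, I, J, L, M}, and K is not in it.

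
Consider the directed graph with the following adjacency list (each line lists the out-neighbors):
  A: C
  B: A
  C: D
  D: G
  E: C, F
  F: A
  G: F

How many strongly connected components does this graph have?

3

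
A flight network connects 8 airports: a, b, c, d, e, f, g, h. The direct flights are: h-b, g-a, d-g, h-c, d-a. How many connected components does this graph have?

e is isolated — a component by itself.
f is isolated — a component by itself.
Starting from b we can reach b, c, h. That is one component of size 3.
Starting from a we can reach a, d, g. That is one component of size 3.
Total: 4 components.

4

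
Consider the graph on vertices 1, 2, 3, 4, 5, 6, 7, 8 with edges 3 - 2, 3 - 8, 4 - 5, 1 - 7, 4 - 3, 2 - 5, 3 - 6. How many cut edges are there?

The edges on the cycle 4-3-2-5-4 are not bridges since each lies on that cycle.
But removing 1 - 7 disconnects 1 from 7; removing 3 - 8 disconnects 3 from 8; removing 3 - 6 disconnects 3 from 6 — these are bridges.
That makes 3 bridges.

3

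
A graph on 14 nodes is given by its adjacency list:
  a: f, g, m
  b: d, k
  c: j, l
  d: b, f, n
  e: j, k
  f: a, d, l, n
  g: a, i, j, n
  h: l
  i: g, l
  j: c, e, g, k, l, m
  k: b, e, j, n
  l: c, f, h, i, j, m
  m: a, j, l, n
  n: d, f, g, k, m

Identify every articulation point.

l

Removing l increases the component count from 1 to 2, so l is a cut vertex.
By contrast removing m leaves 1 component; it is not a cut vertex. No other vertex is a cut vertex either.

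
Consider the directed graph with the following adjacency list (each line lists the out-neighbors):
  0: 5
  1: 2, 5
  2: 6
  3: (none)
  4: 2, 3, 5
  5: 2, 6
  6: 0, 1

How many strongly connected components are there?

{0, 1, 2, 5, 6} are all mutually reachable — one SCC of size 5.
{4} is an SCC by itself.
{3} is an SCC by itself.
That gives 3 strongly connected components.

3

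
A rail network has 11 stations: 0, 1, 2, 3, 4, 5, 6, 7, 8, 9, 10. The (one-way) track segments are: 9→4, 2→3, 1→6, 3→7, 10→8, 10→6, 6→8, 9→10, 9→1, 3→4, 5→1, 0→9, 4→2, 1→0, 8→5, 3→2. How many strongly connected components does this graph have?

3

{0, 1, 5, 6, 8, 9, 10} are all mutually reachable — one SCC of size 7.
{2, 3, 4} are all mutually reachable — one SCC of size 3.
{7} is an SCC by itself.
That gives 3 strongly connected components.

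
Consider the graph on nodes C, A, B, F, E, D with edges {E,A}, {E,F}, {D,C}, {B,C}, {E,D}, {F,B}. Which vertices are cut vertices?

Removing E increases the component count from 1 to 2, so E is a cut vertex.
By contrast removing C leaves 1 component; it is not a cut vertex. No other vertex is a cut vertex either.

E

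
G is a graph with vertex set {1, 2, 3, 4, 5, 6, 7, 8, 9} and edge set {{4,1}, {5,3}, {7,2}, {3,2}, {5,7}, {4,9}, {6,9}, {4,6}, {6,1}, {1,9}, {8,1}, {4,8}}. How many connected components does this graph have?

2

Starting from 2 we can reach 2, 3, 5, 7. That is one component of size 4.
Starting from 1 we can reach 1, 4, 6, 8, 9. That is one component of size 5.
Total: 2 components.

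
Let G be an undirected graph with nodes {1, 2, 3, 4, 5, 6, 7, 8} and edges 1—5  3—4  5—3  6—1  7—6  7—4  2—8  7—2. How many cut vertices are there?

Removing 2 increases the component count from 1 to 2, so 2 is a cut vertex.
Removing 7 increases the component count from 1 to 2, so 7 is a cut vertex.
By contrast removing 3 leaves 1 component; it is not a cut vertex. No other vertex is a cut vertex either.

2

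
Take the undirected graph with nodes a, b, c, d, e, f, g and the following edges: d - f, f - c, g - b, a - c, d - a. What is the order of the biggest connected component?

4

e is isolated — a component by itself.
Starting from b we can reach b, g. That is one component of size 2.
Starting from a we can reach a, c, d, f. That is one component of size 4.
The largest has 4 vertices.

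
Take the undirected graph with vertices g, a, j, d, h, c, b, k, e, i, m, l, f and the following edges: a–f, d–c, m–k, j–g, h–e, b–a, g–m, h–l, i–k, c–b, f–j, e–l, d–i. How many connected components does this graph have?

2

Starting from e we can reach e, h, l. That is one component of size 3.
Starting from a we can reach a, b, c, d, f, g, i, j, k, m. That is one component of size 10.
Total: 2 components.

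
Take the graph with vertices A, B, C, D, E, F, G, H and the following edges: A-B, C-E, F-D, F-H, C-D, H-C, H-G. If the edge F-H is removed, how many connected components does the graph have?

F and H are still connected via F-D-C-H, so the component count stays at 2.

2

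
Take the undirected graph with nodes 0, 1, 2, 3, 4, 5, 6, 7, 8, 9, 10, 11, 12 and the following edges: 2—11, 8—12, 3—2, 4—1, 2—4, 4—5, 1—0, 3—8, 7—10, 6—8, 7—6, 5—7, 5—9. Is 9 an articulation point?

No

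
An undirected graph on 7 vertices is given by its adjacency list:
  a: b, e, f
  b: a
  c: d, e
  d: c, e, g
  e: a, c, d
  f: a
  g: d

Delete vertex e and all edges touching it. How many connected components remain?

2

With e gone, the remaining components are: {a, b, f}; {c, d, g}.
That is 2 components.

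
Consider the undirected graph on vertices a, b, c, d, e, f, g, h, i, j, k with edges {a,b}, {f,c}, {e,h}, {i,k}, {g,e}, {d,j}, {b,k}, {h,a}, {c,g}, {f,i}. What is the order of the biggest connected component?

Starting from d we can reach d, j. That is one component of size 2.
Starting from a we can reach a, b, c, e, f, g, h, i, k. That is one component of size 9.
The largest has 9 vertices.

9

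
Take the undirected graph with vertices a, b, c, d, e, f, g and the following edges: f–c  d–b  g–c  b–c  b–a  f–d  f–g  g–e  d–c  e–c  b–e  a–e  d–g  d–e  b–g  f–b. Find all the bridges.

The edges on the cycle f-d-c-e-a-b-f are not bridges since each lies on that cycle.
Every edge lies on some cycle, so there are no bridges.

none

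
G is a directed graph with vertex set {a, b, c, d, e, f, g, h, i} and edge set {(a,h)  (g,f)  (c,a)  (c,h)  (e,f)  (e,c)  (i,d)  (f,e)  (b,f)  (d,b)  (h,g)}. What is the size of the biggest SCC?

6

{a, c, e, f, g, h} are all mutually reachable — one SCC of size 6.
{i} is an SCC by itself.
{b} is an SCC by itself.
{d} is an SCC by itself.
The largest has 6 vertices.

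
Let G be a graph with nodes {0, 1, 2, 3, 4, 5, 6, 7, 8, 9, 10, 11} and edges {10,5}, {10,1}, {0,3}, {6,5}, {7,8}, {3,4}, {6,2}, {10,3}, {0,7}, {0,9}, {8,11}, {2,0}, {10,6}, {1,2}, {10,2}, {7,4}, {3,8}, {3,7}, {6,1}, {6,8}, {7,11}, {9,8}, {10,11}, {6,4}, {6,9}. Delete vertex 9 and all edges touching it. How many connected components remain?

1

With 9 gone, the remaining components are: {0, 1, 2, 3, 4, 5, 6, 7, 8, 10, 11}.
That is 1 component.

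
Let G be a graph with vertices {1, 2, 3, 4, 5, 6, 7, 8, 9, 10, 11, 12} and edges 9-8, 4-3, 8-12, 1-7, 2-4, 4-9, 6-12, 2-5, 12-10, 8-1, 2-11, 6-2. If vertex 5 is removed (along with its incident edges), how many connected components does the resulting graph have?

1

With 5 gone, the remaining components are: {1, 2, 3, 4, 6, 7, 8, 9, 10, 11, 12}.
That is 1 component.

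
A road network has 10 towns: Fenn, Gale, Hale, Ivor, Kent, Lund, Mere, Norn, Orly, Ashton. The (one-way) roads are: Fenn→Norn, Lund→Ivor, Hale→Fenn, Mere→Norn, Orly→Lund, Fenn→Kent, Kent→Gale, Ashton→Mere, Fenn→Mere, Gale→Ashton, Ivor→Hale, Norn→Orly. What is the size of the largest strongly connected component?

10

{Fenn, Gale, Hale, Ivor, Kent, Lund, Mere, Norn, Orly, Ashton} are all mutually reachable — one SCC of size 10.
The largest has 10 vertices.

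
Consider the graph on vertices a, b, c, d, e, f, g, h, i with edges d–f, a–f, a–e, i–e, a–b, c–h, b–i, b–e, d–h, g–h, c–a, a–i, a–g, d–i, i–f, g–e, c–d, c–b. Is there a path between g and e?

Yes

From g we can reach a, b, c, d, e, f, g, h, i, which includes e.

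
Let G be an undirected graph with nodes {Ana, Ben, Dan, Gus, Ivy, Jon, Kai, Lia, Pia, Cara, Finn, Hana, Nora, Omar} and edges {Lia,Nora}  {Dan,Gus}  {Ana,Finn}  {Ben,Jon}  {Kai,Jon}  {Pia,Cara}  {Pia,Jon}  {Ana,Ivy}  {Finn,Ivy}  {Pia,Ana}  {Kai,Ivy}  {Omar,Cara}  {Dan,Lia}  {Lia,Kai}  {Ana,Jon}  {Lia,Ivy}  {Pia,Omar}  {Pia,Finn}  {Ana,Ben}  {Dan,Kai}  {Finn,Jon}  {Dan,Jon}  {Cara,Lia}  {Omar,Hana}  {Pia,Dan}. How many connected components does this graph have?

Starting from Ana we can reach Ana, Ben, Dan, Gus, Ivy, Jon, Kai, Lia, Pia, Cara, Finn, Hana, Nora, Omar. That is one component of size 14.
Total: 1 component.

1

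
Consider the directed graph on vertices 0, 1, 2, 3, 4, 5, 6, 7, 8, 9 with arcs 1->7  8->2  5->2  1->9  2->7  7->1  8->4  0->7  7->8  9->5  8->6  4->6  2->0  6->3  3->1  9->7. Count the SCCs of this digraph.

1

{0, 1, 2, 3, 4, 5, 6, 7, 8, 9} are all mutually reachable — one SCC of size 10.
That gives 1 strongly connected component.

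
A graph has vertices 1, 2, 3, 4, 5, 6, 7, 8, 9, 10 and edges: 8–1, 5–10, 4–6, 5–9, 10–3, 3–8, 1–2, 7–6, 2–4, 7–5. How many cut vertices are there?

Removing 5 increases the component count from 1 to 2, so 5 is a cut vertex.
By contrast removing 2 leaves 1 component; it is not a cut vertex. No other vertex is a cut vertex either.

1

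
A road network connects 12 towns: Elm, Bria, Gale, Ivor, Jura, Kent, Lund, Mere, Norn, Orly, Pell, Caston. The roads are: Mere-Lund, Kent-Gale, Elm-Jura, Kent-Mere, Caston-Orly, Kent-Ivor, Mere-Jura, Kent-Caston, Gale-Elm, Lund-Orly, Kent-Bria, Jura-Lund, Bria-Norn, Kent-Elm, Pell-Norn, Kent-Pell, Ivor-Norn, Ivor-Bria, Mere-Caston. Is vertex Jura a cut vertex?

Deleting Jura leaves 1 component (was 1) (its neighbors Elm, Lund, Mere remain connected to each other), so Jura is not a cut vertex.

No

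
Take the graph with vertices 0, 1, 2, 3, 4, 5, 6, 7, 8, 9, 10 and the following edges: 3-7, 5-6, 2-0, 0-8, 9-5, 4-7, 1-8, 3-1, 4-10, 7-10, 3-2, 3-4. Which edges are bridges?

5-6, 5-9

The edges on the cycle 3-4-10-7-3 are not bridges since each lies on that cycle.
But removing 9-5 disconnects 9 from 5; removing 5-6 disconnects 5 from 6 — these are bridges.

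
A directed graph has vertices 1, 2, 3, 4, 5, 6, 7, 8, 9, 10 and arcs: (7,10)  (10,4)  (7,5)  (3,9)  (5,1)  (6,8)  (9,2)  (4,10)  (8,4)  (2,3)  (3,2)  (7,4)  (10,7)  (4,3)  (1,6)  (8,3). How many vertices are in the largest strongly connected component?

{1, 4, 5, 6, 7, 8, 10} are all mutually reachable — one SCC of size 7.
{2, 3, 9} are all mutually reachable — one SCC of size 3.
The largest has 7 vertices.

7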